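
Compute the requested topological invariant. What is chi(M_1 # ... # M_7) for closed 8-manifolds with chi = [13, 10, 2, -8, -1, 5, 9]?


For n-manifolds: chi(A#B) = chi(A) + chi(B) - chi(S^8).
chi(S^8) = 1 + (-1)^8 = 2.
chi(#) = (sum chi_i) - (7-1)*chi(S^8) = 30 - 6*2 = 18

18


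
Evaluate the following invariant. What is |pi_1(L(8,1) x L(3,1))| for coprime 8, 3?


pi_1(X x Y) = pi_1(X) x pi_1(Y).
pi_1(L(8,1)) = Z/8, pi_1(L(3,1)) = Z/3.
|Z/8 x Z/3| = 8 * 3 = 24

24


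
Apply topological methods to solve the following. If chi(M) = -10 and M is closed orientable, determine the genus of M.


chi = 2 - 2g for closed orientable surfaces.
-10 = 2 - 2g
2g = 2 - (-10) = 12
g = 6

6


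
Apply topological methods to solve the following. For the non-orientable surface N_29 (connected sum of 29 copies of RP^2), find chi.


For a non-orientable closed surface with k crosscaps: chi = 2 - k.
Here k = 29.
chi = 2 - 29 = -27

-27


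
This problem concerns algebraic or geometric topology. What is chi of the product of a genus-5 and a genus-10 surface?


chi(Sigma_5) = 2 - 2*5 = -8
chi(Sigma_10) = 2 - 2*10 = -18
chi(product) = (-8) * (-18) = 144

144


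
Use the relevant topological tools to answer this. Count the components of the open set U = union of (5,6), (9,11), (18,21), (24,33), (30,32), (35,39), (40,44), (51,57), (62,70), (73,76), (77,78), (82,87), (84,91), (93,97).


Sort and merge overlapping open intervals.
Merged: (5,6), (9,11), (18,21), (24,33), (35,39), (40,44), (51,57), (62,70), (73,76), (77,78), (82,91), (93,97).
Number of components = 12

12


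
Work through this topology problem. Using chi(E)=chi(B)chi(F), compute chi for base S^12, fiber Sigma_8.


chi(S^12) = 2 (n even), chi(Sigma_8) = 2 - 2*8 = -14.
chi(E) = 2 * (-14) = -28

-28


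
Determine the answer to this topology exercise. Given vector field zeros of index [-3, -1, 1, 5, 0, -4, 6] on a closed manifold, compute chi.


Poincare-Hopf: chi(M) = sum of indices of zeros.
chi = (-3) + (-1) + (1) + (5) + (0) + (-4) + (6) = 4

4


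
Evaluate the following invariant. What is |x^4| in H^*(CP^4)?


|x| = 2 in H^*(CP^n).
|x^4| = 4 * |x| = 4 * 2 = 8

8


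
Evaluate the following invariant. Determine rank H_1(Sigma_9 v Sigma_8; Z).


For a wedge: H_1(A v B) = H_1(A) + H_1(B).
b_1(Sigma_9) = 18, b_1(Sigma_8) = 16.
b_1 = 18 + 16 = 34

34


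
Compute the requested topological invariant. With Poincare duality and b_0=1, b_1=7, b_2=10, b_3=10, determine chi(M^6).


By Poincare duality b_k = b_{6-k}, so full Betti numbers: b_0=1, b_1=7, b_2=10, b_3=10, b_4=10, b_5=7, b_6=1.
chi = sum (-1)^k b_k = -2

-2


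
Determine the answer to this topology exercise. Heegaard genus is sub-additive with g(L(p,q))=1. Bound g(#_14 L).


Heegaard genus satisfies g(A#B) <= g(A) + g(B).
Each lens space has g = 1.
Upper bound: 14 * 1 = 14

14


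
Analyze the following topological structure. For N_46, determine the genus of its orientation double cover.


chi(N_46) = 2 - 46 = -44.
Double cover: chi(Sigma_g) = 2 * chi(N_46) = 2*(-44) = -88.
2 - 2g = -88, so g = (2 - (-88))/2 = 90/2 = 45

45


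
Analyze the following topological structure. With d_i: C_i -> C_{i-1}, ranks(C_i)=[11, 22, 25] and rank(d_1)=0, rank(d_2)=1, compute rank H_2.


rank H_k = rank(ker d_k) - rank(im d_{k+1}).
rank(ker d_2) = rank(C_2) - rank(d_2) = 25 - 1 = 24.
rank(im d_{2+1}) = 0.
rank H_2 = 24 - 0 = 24

24


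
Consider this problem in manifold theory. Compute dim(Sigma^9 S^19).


Each suspension raises dimension by 1: Sigma S^n = S^{n+1}.
Sigma^9 S^19 = S^{19+9} = S^28

28


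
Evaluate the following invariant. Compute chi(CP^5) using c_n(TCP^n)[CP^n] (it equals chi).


For any closed oriented manifold, <e(TM),[M]> = chi(M).
chi(CP^5) = 5+1 = 6

6


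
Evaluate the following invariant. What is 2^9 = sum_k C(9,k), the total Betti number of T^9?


b_k(T^9) = C(9,k), so the sum over k is sum_k C(9,k) = 2^9.
Total = 2^9 = 512

512


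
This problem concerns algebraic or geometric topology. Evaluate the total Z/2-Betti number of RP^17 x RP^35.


dim H^*(RP^n; Z/2) = n+1 (one Z/2 in each degree 0..n).
Total Betti number is multiplicative.
Total = (17+1) * (35+1) = 18 * 36 = 648

648


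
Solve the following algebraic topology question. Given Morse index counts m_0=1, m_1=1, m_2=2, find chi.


Morse theory: chi(M) = sum_k (-1)^k m_k where m_k = #(index-k critical points).
= (1) + (-1) + (2) = 2

2


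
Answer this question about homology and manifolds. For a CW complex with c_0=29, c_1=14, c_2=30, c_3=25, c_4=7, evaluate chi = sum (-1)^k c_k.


chi = sum_k (-1)^k c_k.
= (-1)^0*29 + (-1)^1*14 + (-1)^2*30 + (-1)^3*25 + (-1)^4*7
= (29) + (-14) + (30) + (-25) + (7)
= 27

27


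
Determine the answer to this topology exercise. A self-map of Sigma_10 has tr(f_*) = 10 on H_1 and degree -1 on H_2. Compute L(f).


L(f) = tr(f_0*) - tr(f_1*) + tr(f_2*).
= 1 - (10) + (-1)
= -10

-10


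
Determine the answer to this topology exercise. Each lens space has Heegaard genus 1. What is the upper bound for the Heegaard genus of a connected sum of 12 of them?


Heegaard genus satisfies g(A#B) <= g(A) + g(B).
Each lens space has g = 1.
Upper bound: 12 * 1 = 12

12


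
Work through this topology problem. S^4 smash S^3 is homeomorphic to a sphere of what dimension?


S^m ^ S^n = S^{m+n}.
k = 4 + 3 = 7

7


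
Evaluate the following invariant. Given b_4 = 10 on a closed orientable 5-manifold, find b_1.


Poincare duality for closed orientable n-manifolds: b_k = b_{n-k}.
Here n = 5, so b_1 = b_4 = 10

10


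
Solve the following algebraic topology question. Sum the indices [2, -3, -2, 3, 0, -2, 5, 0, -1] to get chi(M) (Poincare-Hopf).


Poincare-Hopf: chi(M) = sum of indices of zeros.
chi = (2) + (-3) + (-2) + (3) + (0) + (-2) + (5) + (0) + (-1) = 2

2


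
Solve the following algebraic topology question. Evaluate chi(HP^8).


HP^8 has one cell in each dimension 0, 4, ..., 4*8 (8+1 cells, all even-dim).
chi = 8 + 1 = 9

9


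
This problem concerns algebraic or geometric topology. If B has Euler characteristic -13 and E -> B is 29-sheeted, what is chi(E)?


For a finite covering: chi(E) = (number of sheets) * chi(B).
chi(E) = 29 * (-13) = -377

-377


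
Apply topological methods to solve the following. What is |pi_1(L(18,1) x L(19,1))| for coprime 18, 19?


pi_1(X x Y) = pi_1(X) x pi_1(Y).
pi_1(L(18,1)) = Z/18, pi_1(L(19,1)) = Z/19.
|Z/18 x Z/19| = 18 * 19 = 342

342


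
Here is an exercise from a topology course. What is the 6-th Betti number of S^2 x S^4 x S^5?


Each S^d has Poincare polynomial 1 + t^d.
The product S^2 x S^4 x S^5 has Poincare polynomial prod(1+t^d_i).
Expanding: b_0=1, b_2=1, b_4=1, b_5=1, b_6=1, b_7=1, b_9=1, b_11=1.
b_6 = 1

1


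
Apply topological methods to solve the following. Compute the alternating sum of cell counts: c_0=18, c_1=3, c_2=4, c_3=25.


chi = sum_k (-1)^k c_k.
= (-1)^0*18 + (-1)^1*3 + (-1)^2*4 + (-1)^3*25
= (18) + (-3) + (4) + (-25)
= -6

-6


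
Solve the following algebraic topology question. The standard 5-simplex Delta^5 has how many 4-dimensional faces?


Delta^5 has 5+1 vertices. A 4-face is a choice of 4+1 vertices.
f_4 = C(5+1, 4+1) = C(6,5) = 6

6


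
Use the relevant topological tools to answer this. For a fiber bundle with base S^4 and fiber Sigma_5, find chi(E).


chi(S^4) = 2 (n even), chi(Sigma_5) = 2 - 2*5 = -8.
chi(E) = 2 * (-8) = -16

-16


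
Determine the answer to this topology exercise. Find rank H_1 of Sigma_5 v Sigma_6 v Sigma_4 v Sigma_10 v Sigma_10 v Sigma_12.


For a wedge X v Y: reduced H_k(X v Y) = H_k(X) + H_k(Y).
Each Sigma_g contributes b_1 = 2g.
b_1 = 10 + 12 + 8 + 20 + 20 + 24 = 94

94


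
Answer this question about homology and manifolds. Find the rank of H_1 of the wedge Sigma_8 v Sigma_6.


For a wedge: H_1(A v B) = H_1(A) + H_1(B).
b_1(Sigma_8) = 16, b_1(Sigma_6) = 12.
b_1 = 16 + 12 = 28

28


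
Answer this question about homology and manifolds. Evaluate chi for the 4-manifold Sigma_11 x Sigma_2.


chi(Sigma_11) = 2 - 2*11 = -20
chi(Sigma_2) = 2 - 2*2 = -2
chi(product) = (-20) * (-2) = 40

40


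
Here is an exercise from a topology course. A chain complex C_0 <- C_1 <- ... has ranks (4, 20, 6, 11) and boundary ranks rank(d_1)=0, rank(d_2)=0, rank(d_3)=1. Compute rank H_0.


rank H_k = rank(ker d_k) - rank(im d_{k+1}).
rank(ker d_0) = rank(C_0) - rank(d_0) = 4 - 0 = 4.
rank(im d_{0+1}) = 0.
rank H_0 = 4 - 0 = 4

4


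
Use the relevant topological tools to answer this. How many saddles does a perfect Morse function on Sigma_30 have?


A perfect Morse function has m_k = b_k.
For Sigma_30: b_0=1, b_1=2g=60, b_2=1.
Saddles m_1 = 2g = 60

60


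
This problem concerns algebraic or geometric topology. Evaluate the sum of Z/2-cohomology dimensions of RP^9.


H^k(RP^9; Z/2) = Z/2 for each 0 <= k <= 9.
Total dimension = 9 + 1 = 10

10


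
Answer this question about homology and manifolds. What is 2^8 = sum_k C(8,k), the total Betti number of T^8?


b_k(T^8) = C(8,k), so the sum over k is sum_k C(8,k) = 2^8.
Total = 2^8 = 256

256


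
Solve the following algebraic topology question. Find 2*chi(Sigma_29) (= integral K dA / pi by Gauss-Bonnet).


Gauss-Bonnet: integral K dA = 2*pi*chi(M).
chi(Sigma_29) = 2 - 2*29 = -56.
(integral K dA)/pi = 2*chi = 2*(-56) = -112

-112


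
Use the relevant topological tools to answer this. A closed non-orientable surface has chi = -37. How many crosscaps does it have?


chi = 2 - k for closed non-orientable surfaces with k crosscaps.
-37 = 2 - k
k = 2 - (-37) = 39

39


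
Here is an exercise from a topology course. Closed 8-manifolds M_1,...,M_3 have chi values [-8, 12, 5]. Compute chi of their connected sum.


For n-manifolds: chi(A#B) = chi(A) + chi(B) - chi(S^8).
chi(S^8) = 1 + (-1)^8 = 2.
chi(#) = (sum chi_i) - (3-1)*chi(S^8) = 9 - 2*2 = 5

5


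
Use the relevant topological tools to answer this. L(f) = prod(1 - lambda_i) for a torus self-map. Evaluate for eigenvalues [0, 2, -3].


For a torus self-map: L(f) = det(I - A) where A acts on H_1.
L(f) = (1-0) * (1-2) * (1--3) = 1 * -1 * 4 = -4

-4


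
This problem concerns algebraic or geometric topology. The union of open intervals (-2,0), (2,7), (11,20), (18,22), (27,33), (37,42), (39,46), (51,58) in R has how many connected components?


Sort and merge overlapping open intervals.
Merged: (-2,0), (2,7), (11,22), (27,33), (37,46), (51,58).
Number of components = 6

6


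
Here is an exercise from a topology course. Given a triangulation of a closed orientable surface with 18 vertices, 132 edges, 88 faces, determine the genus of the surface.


chi = V - E + F = 18 - 132 + 88 = -26
For orientable closed surface: chi = 2 - 2g, so g = (2 - chi)/2.
g = (2 - (-26)) / 2 = 28 / 2 = 14

14


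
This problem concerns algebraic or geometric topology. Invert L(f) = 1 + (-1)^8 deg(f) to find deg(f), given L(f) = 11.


L(f) = 1 + (-1)^8 deg(f) on S^8.
11 = 1 + (-1)^8 * deg(f)
(-1)^8 * deg(f) = 10
deg(f) = 10

10


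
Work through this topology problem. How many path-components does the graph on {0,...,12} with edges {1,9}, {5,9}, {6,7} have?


Run DFS/union-find over 13 vertices.
V = 13, E = 3.
Number of components = 10

10


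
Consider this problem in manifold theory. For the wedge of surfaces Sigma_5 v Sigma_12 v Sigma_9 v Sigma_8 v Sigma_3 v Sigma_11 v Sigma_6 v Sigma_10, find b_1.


For a wedge X v Y: reduced H_k(X v Y) = H_k(X) + H_k(Y).
Each Sigma_g contributes b_1 = 2g.
b_1 = 10 + 24 + 18 + 16 + 6 + 22 + 12 + 20 = 128

128


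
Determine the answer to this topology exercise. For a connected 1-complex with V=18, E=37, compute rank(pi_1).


For a connected graph: rank(pi_1) = b_1 = E - V + 1 = 1 - chi.
chi = V - E = 18 - 37 = -19.
rank = 1 - (-19) = 37 - 18 + 1 = 20

20


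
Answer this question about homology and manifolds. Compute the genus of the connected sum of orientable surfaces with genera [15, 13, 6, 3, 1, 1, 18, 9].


Genus is additive under connected sum of orientable surfaces.
g = 15 + 13 + 6 + 3 + 1 + 1 + 18 + 9 = 66

66


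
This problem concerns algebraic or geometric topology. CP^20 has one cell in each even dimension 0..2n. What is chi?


CP^20 has one cell in each even dimension 0, 2, ..., 2*20 (20+1 cells total).
All cells are even-dimensional, so chi = number of cells.
chi = 20 + 1 = 21

21


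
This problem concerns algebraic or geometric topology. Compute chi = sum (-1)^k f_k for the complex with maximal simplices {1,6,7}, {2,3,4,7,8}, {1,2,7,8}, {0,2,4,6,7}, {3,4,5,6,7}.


Enumerate all faces; f-vector: f_0=9, f_1=26, f_2=31, f_3=16, f_4=3.
chi = sum (-1)^k f_k = 1

1


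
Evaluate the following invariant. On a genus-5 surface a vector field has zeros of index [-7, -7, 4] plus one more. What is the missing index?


Poincare-Hopf: sum of indices = chi(M).
chi(Sigma_5) = 2 - 2*5 = -8.
Sum of known indices = -10.
x = chi - (sum known) = -8 - (-10) = 2

2


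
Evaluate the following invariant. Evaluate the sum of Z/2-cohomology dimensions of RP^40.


H^k(RP^40; Z/2) = Z/2 for each 0 <= k <= 40.
Total dimension = 40 + 1 = 41

41


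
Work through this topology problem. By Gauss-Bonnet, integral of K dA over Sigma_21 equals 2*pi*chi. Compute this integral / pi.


Gauss-Bonnet: integral K dA = 2*pi*chi(M).
chi(Sigma_21) = 2 - 2*21 = -40.
(integral K dA)/pi = 2*chi = 2*(-40) = -80

-80


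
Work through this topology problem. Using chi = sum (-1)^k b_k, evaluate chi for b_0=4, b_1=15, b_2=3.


chi = sum_k (-1)^k b_k.
= (4) + (-15) + (3)
= -8

-8


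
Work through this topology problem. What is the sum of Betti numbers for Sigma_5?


For Sigma_5: b_0 = 1, b_1 = 2g = 10, b_2 = 1.
Total = 1 + 10 + 1 = 12

12


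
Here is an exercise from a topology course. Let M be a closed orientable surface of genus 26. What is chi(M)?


For a closed orientable surface of genus g: chi = 2 - 2g.
Here g = 26.
chi = 2 - 2*26 = 2 - 52 = -50

-50


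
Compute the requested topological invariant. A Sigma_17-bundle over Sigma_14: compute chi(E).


For a fiber bundle F -> E -> B (with CW structure): chi(E) = chi(B) * chi(F).
chi(Sigma_14) = -26, chi(Sigma_17) = -32.
chi(E) = (-26) * (-32) = 832

832


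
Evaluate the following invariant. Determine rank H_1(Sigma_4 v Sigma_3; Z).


For a wedge: H_1(A v B) = H_1(A) + H_1(B).
b_1(Sigma_4) = 8, b_1(Sigma_3) = 6.
b_1 = 8 + 6 = 14

14


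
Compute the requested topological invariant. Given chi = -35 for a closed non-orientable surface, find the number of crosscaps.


chi = 2 - k for closed non-orientable surfaces with k crosscaps.
-35 = 2 - k
k = 2 - (-35) = 37

37


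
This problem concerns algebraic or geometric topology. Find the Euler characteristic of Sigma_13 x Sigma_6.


chi(Sigma_13) = 2 - 2*13 = -24
chi(Sigma_6) = 2 - 2*6 = -10
chi(product) = (-24) * (-10) = 240

240


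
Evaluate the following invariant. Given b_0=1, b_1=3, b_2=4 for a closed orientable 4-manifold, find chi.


By Poincare duality b_k = b_{4-k}, so full Betti numbers: b_0=1, b_1=3, b_2=4, b_3=3, b_4=1.
chi = sum (-1)^k b_k = 0

0


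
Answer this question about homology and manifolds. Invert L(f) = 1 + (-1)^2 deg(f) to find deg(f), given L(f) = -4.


L(f) = 1 + (-1)^2 deg(f) on S^2.
-4 = 1 + (-1)^2 * deg(f)
(-1)^2 * deg(f) = -5
deg(f) = -5

-5


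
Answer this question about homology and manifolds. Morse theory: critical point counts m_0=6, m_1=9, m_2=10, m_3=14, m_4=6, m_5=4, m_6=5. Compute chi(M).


Morse theory: chi(M) = sum_k (-1)^k m_k where m_k = #(index-k critical points).
= (6) + (-9) + (10) + (-14) + (6) + (-4) + (5) = 0

0


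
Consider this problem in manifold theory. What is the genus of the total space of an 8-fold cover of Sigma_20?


For an n-sheeted cover: chi(E) = n * chi(B).
chi(Sigma_20) = 2 - 2*20 = -38.
chi(E) = 8 * (-38) = -304.
genus(E) = (2 - chi(E))/2 = (2 - (-304))/2 = 306/2 = 153

153


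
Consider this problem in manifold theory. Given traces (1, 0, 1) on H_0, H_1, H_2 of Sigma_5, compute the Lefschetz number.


L(f) = tr(f_0*) - tr(f_1*) + tr(f_2*).
= 1 - (0) + (1)
= 2

2


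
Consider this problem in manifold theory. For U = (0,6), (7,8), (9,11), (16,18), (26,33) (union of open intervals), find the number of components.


Sort and merge overlapping open intervals.
Merged: (0,6), (7,8), (9,11), (16,18), (26,33).
Number of components = 5

5


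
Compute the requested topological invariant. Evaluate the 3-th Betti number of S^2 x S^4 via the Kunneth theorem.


Each S^d has Poincare polynomial 1 + t^d.
The product S^2 x S^4 has Poincare polynomial prod(1+t^d_i).
Expanding: b_0=1, b_2=1, b_4=1, b_6=1.
b_3 = 0

0


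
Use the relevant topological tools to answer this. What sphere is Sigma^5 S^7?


Each suspension raises dimension by 1: Sigma S^n = S^{n+1}.
Sigma^5 S^7 = S^{7+5} = S^12

12


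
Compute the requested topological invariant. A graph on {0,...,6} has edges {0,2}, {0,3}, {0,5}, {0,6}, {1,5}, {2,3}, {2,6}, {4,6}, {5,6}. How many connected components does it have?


Run DFS/union-find over 7 vertices.
V = 7, E = 9.
Number of components = 1

1


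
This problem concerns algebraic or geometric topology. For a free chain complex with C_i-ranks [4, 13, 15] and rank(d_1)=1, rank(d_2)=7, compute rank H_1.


rank H_k = rank(ker d_k) - rank(im d_{k+1}).
rank(ker d_1) = rank(C_1) - rank(d_1) = 13 - 1 = 12.
rank(im d_{1+1}) = 7.
rank H_1 = 12 - 7 = 5

5


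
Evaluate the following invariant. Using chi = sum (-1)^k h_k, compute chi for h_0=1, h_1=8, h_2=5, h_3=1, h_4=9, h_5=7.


Handles of index k contribute (-1)^k to chi (same as CW cells).
chi = (1) + (-8) + (5) + (-1) + (9) + (-7) = -1

-1


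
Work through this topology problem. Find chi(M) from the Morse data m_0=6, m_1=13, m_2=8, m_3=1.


Morse theory: chi(M) = sum_k (-1)^k m_k where m_k = #(index-k critical points).
= (6) + (-13) + (8) + (-1) = 0

0


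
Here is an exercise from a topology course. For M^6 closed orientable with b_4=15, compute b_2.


Poincare duality for closed orientable n-manifolds: b_k = b_{n-k}.
Here n = 6, so b_2 = b_4 = 15

15


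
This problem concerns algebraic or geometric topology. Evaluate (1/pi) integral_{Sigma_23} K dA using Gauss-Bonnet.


Gauss-Bonnet: integral K dA = 2*pi*chi(M).
chi(Sigma_23) = 2 - 2*23 = -44.
(integral K dA)/pi = 2*chi = 2*(-44) = -88

-88


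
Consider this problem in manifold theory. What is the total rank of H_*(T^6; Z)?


b_k(T^6) = C(6,k), so the sum over k is sum_k C(6,k) = 2^6.
Total = 2^6 = 64

64


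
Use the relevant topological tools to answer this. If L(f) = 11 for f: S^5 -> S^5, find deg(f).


L(f) = 1 + (-1)^5 deg(f) on S^5.
11 = 1 + (-1)^5 * deg(f)
(-1)^5 * deg(f) = 10
deg(f) = -10

-10


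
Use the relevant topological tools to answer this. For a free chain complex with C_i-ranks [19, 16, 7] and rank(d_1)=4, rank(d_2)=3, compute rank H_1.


rank H_k = rank(ker d_k) - rank(im d_{k+1}).
rank(ker d_1) = rank(C_1) - rank(d_1) = 16 - 4 = 12.
rank(im d_{1+1}) = 3.
rank H_1 = 12 - 3 = 9

9


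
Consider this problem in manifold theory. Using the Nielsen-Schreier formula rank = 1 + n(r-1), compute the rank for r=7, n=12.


Nielsen-Schreier: an index-n subgroup of F_r is free of rank 1 + n(r-1).
Equivalently: chi(cover) = n*chi(base); chi(vee_r S^1) = 1 - 7 = -6.
chi(E) = 12*(-6) = -72; rank = 1 - chi(E) = 1 - (-72) = 73.
rank = 1 + 12*(7-1) = 1 + 72 = 73

73


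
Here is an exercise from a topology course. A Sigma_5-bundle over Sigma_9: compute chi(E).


For a fiber bundle F -> E -> B (with CW structure): chi(E) = chi(B) * chi(F).
chi(Sigma_9) = -16, chi(Sigma_5) = -8.
chi(E) = (-16) * (-8) = 128

128


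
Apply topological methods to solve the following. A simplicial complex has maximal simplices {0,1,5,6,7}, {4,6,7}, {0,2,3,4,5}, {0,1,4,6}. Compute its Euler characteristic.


Enumerate all faces; f-vector: f_0=8, f_1=22, f_2=24, f_3=11, f_4=2.
chi = sum (-1)^k f_k = 1

1


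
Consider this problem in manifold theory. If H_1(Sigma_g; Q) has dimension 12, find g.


For a closed orientable surface: b_1 = 2g.
12 = 2g
g = 12 / 2 = 6

6


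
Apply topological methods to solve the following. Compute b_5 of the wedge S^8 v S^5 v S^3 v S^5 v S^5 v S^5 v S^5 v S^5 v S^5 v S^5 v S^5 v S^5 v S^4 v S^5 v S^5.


For a wedge of spheres, H_k (k>0) is free on one generator per sphere of dimension k.
Spheres of dimension 5: count = 12.
b_5 = 12

12


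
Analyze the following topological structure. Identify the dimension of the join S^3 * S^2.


Join of spheres: S^m * S^n = S^{m+n+1}.
dim = 3 + 2 + 1 = 6

6


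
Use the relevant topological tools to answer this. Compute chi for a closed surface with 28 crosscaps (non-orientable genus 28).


For a non-orientable closed surface with k crosscaps: chi = 2 - k.
Here k = 28.
chi = 2 - 28 = -26

-26


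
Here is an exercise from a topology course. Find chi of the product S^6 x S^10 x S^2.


chi is multiplicative: chi(X x Y) = chi(X) chi(Y).
Each even-dim sphere has chi = 2. There are 3 factors.
chi = 2^3 = 8

8


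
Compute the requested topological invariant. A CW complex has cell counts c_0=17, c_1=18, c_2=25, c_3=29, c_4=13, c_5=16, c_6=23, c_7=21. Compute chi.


chi = sum_k (-1)^k c_k.
= (-1)^0*17 + (-1)^1*18 + (-1)^2*25 + (-1)^3*29 + (-1)^4*13 + (-1)^5*16 + (-1)^6*23 + (-1)^7*21
= (17) + (-18) + (25) + (-29) + (13) + (-16) + (23) + (-21)
= -6

-6


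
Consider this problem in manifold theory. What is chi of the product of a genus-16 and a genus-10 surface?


chi(Sigma_16) = 2 - 2*16 = -30
chi(Sigma_10) = 2 - 2*10 = -18
chi(product) = (-30) * (-18) = 540

540


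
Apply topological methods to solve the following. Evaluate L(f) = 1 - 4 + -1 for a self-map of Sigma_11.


L(f) = tr(f_0*) - tr(f_1*) + tr(f_2*).
= 1 - (4) + (-1)
= -4

-4


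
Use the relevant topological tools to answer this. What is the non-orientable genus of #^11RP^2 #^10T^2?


Since a >= 1, the sum is non-orientable; each T^2 can be replaced by RP^2 # RP^2 (since T^2#RP^2 = 3RP^2).
Total crosscaps k = 11 + 2*10 = 31.
Check via chi: chi = 11*1 + 10*0 - (11+10-1)*2 = -29 = 2 - k = -29. Consistent.

31


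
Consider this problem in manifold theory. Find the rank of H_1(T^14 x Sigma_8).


pi_1(A x B) = pi_1(A) x pi_1(B); rank of abelianization = b_1.
b_1(T^14) = 14, b_1(Sigma_8) = 2*8 = 16.
b_1(product) = 14 + 16 = 30

30


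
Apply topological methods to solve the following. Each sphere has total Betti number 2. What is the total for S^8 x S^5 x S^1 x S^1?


Total Betti number is multiplicative under products.
Each S^d (d>=1) has total Betti number 2.
There are 4 sphere factors.
Total = 2^4 = 16

16


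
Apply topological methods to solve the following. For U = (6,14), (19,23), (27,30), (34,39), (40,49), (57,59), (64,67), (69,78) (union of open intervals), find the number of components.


Sort and merge overlapping open intervals.
Merged: (6,14), (19,23), (27,30), (34,39), (40,49), (57,59), (64,67), (69,78).
Number of components = 8

8


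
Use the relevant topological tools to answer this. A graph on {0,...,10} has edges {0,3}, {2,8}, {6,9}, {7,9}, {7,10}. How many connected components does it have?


Run DFS/union-find over 11 vertices.
V = 11, E = 5.
Number of components = 6

6


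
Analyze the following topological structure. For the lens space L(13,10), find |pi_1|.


pi_1(L(p,q)) = Z/pZ for any q coprime to p.
|pi_1(L(13,10))| = 13

13


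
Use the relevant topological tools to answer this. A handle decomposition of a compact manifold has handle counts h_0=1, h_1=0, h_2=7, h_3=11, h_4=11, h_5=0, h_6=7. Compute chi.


Handles of index k contribute (-1)^k to chi (same as CW cells).
chi = (1) + (0) + (7) + (-11) + (11) + (0) + (7) = 15

15


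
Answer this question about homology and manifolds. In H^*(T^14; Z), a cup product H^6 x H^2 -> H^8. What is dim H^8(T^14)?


Cup product: H^p x H^q -> H^{p+q}; here p+q = 6+2 = 8.
rank H^k(T^n) = C(n,k).
C(14,8) = 3003

3003


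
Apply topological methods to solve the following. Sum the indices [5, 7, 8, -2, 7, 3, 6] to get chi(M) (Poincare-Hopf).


Poincare-Hopf: chi(M) = sum of indices of zeros.
chi = (5) + (7) + (8) + (-2) + (7) + (3) + (6) = 34

34


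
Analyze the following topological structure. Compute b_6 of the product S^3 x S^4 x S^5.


Each S^d has Poincare polynomial 1 + t^d.
The product S^3 x S^4 x S^5 has Poincare polynomial prod(1+t^d_i).
Expanding: b_0=1, b_3=1, b_4=1, b_5=1, b_7=1, b_8=1, b_9=1, b_12=1.
b_6 = 0

0


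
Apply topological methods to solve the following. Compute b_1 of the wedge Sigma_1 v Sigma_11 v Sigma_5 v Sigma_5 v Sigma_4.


For a wedge X v Y: reduced H_k(X v Y) = H_k(X) + H_k(Y).
Each Sigma_g contributes b_1 = 2g.
b_1 = 2 + 22 + 10 + 10 + 8 = 52

52


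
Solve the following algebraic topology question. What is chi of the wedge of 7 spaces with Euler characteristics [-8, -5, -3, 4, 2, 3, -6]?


chi(A v B) = chi(A) + chi(B) - 1 (one point identified).
For 7 spaces: chi = (sum chi_i) - (7 - 1).
sum = -13; chi = -13 - 6 = -19

-19


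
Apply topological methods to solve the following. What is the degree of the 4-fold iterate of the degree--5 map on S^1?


deg(f) = -5. Degree is multiplicative: deg(f^4) = (deg f)^4.
deg(f^4) = (-5)^4 = 625

625


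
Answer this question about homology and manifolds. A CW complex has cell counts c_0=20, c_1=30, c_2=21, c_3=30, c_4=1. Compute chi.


chi = sum_k (-1)^k c_k.
= (-1)^0*20 + (-1)^1*30 + (-1)^2*21 + (-1)^3*30 + (-1)^4*1
= (20) + (-30) + (21) + (-30) + (1)
= -18

-18


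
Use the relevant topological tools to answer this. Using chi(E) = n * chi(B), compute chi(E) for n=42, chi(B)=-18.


For a finite covering: chi(E) = (number of sheets) * chi(B).
chi(E) = 42 * (-18) = -756

-756


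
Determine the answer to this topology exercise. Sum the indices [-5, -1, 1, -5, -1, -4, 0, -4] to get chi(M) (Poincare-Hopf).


Poincare-Hopf: chi(M) = sum of indices of zeros.
chi = (-5) + (-1) + (1) + (-5) + (-1) + (-4) + (0) + (-4) = -19

-19


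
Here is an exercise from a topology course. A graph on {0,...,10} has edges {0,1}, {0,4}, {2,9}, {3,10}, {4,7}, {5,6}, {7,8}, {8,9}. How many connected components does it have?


Run DFS/union-find over 11 vertices.
V = 11, E = 8.
Number of components = 3

3


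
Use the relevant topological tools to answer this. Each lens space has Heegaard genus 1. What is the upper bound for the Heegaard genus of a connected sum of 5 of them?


Heegaard genus satisfies g(A#B) <= g(A) + g(B).
Each lens space has g = 1.
Upper bound: 5 * 1 = 5

5


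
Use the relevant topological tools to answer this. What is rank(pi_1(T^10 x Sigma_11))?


pi_1(A x B) = pi_1(A) x pi_1(B); rank of abelianization = b_1.
b_1(T^10) = 10, b_1(Sigma_11) = 2*11 = 22.
b_1(product) = 10 + 22 = 32

32


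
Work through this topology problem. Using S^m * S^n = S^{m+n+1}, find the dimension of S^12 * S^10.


Join of spheres: S^m * S^n = S^{m+n+1}.
dim = 12 + 10 + 1 = 23

23


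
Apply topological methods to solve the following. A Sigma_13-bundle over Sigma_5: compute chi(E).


For a fiber bundle F -> E -> B (with CW structure): chi(E) = chi(B) * chi(F).
chi(Sigma_5) = -8, chi(Sigma_13) = -24.
chi(E) = (-8) * (-24) = 192

192


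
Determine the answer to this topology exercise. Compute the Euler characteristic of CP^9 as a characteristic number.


For any closed oriented manifold, <e(TM),[M]> = chi(M).
chi(CP^9) = 9+1 = 10

10


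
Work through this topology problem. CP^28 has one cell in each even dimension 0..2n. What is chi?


CP^28 has one cell in each even dimension 0, 2, ..., 2*28 (28+1 cells total).
All cells are even-dimensional, so chi = number of cells.
chi = 28 + 1 = 29

29


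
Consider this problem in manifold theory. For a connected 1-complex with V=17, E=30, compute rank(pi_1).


For a connected graph: rank(pi_1) = b_1 = E - V + 1 = 1 - chi.
chi = V - E = 17 - 30 = -13.
rank = 1 - (-13) = 30 - 17 + 1 = 14

14


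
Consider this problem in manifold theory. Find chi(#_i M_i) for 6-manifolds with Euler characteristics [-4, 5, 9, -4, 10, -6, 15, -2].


For n-manifolds: chi(A#B) = chi(A) + chi(B) - chi(S^6).
chi(S^6) = 1 + (-1)^6 = 2.
chi(#) = (sum chi_i) - (8-1)*chi(S^6) = 23 - 7*2 = 9

9


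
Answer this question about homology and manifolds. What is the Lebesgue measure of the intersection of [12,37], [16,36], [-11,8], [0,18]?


Intersection = [max(a_i), min(b_i)] = [16, 8].
Since 16 > 8, the intersection is empty.
Length = 0

0


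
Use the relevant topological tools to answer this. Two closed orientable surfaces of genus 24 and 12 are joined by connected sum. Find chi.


chi(Sigma_24) = 2 - 2*24 = -46
chi(Sigma_12) = 2 - 2*12 = -22
For surfaces: chi(A#B) = chi(A) + chi(B) - 2.
chi = -46 + -22 - 2 = -70

-70


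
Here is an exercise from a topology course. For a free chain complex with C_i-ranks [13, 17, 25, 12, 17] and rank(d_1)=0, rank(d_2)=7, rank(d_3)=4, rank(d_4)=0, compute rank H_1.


rank H_k = rank(ker d_k) - rank(im d_{k+1}).
rank(ker d_1) = rank(C_1) - rank(d_1) = 17 - 0 = 17.
rank(im d_{1+1}) = 7.
rank H_1 = 17 - 7 = 10

10


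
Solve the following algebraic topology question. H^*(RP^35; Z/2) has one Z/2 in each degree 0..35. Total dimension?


H^k(RP^35; Z/2) = Z/2 for each 0 <= k <= 35.
Total dimension = 35 + 1 = 36

36


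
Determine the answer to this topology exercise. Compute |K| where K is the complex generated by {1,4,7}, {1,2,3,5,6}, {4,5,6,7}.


Each maximal simplex on m vertices has 2^m - 1 nonempty faces.
Take the union (dedupe shared faces).
Total distinct faces = 46

46


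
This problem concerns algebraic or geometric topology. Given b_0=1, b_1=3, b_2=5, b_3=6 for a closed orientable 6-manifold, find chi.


By Poincare duality b_k = b_{6-k}, so full Betti numbers: b_0=1, b_1=3, b_2=5, b_3=6, b_4=5, b_5=3, b_6=1.
chi = sum (-1)^k b_k = 0

0


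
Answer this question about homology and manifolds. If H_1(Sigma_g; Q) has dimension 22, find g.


For a closed orientable surface: b_1 = 2g.
22 = 2g
g = 22 / 2 = 11

11


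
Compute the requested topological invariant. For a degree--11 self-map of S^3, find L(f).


On S^3: L(f) = tr(f_0*) + (-1)^3 tr(f_3*) = 1 + (-1)^3 * deg(f).
L(f) = 1 + (-1)^3 * -11 = 1 + 11 = 12

12


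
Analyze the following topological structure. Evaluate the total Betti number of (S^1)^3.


b_k(T^3) = C(3,k), so the sum over k is sum_k C(3,k) = 2^3.
Total = 2^3 = 8

8


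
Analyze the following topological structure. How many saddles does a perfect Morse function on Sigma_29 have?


A perfect Morse function has m_k = b_k.
For Sigma_29: b_0=1, b_1=2g=58, b_2=1.
Saddles m_1 = 2g = 58

58


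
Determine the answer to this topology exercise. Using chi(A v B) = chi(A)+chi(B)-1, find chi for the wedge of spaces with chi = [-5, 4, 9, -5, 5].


chi(A v B) = chi(A) + chi(B) - 1 (one point identified).
For 5 spaces: chi = (sum chi_i) - (5 - 1).
sum = 8; chi = 8 - 4 = 4

4


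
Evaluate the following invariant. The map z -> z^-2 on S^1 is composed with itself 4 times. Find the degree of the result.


deg(f) = -2. Degree is multiplicative: deg(f^4) = (deg f)^4.
deg(f^4) = (-2)^4 = 16

16


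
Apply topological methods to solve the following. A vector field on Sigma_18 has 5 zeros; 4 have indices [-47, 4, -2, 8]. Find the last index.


Poincare-Hopf: sum of indices = chi(M).
chi(Sigma_18) = 2 - 2*18 = -34.
Sum of known indices = -37.
x = chi - (sum known) = -34 - (-37) = 3

3


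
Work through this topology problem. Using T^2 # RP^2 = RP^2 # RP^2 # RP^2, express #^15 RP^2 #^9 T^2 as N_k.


Since a >= 1, the sum is non-orientable; each T^2 can be replaced by RP^2 # RP^2 (since T^2#RP^2 = 3RP^2).
Total crosscaps k = 15 + 2*9 = 33.
Check via chi: chi = 15*1 + 9*0 - (15+9-1)*2 = -31 = 2 - k = -31. Consistent.

33


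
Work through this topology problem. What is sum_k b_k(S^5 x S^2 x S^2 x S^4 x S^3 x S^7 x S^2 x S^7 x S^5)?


Total Betti number is multiplicative under products.
Each S^d (d>=1) has total Betti number 2.
There are 9 sphere factors.
Total = 2^9 = 512

512


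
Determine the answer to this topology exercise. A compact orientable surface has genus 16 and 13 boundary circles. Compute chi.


For a compact orientable surface with genus g and b boundary components: chi = 2 - 2g - b.
chi = 2 - 2*16 - 13 = 2 - 32 - 13 = -43

-43


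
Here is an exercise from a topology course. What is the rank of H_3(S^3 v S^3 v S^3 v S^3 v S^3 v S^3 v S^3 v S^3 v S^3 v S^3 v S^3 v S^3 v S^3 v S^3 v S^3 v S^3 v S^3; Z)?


For a wedge of spheres, H_k (k>0) is free on one generator per sphere of dimension k.
Spheres of dimension 3: count = 17.
b_3 = 17

17


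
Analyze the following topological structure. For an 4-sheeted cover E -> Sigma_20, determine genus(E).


For an n-sheeted cover: chi(E) = n * chi(B).
chi(Sigma_20) = 2 - 2*20 = -38.
chi(E) = 4 * (-38) = -152.
genus(E) = (2 - chi(E))/2 = (2 - (-152))/2 = 154/2 = 77

77


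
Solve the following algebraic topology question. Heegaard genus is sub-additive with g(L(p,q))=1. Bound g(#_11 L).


Heegaard genus satisfies g(A#B) <= g(A) + g(B).
Each lens space has g = 1.
Upper bound: 11 * 1 = 11

11


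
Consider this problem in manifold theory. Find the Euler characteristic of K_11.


K_11: V = 11, E = C(11,2) = 55.
chi = V - E = 11 - 55 = -44

-44


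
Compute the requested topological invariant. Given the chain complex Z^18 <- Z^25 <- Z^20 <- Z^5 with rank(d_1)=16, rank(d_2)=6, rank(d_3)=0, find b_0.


rank H_k = rank(ker d_k) - rank(im d_{k+1}).
rank(ker d_0) = rank(C_0) - rank(d_0) = 18 - 0 = 18.
rank(im d_{0+1}) = 16.
rank H_0 = 18 - 16 = 2

2


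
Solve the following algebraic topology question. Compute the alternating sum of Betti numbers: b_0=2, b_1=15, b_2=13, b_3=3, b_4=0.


chi = sum_k (-1)^k b_k.
= (2) + (-15) + (13) + (-3) + (0)
= -3

-3


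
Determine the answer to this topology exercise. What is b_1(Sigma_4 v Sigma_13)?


For a wedge: H_1(A v B) = H_1(A) + H_1(B).
b_1(Sigma_4) = 8, b_1(Sigma_13) = 26.
b_1 = 8 + 26 = 34

34


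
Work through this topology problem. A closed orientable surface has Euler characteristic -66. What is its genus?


chi = 2 - 2g for closed orientable surfaces.
-66 = 2 - 2g
2g = 2 - (-66) = 68
g = 34

34


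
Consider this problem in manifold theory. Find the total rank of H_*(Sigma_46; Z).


For Sigma_46: b_0 = 1, b_1 = 2g = 92, b_2 = 1.
Total = 1 + 92 + 1 = 94

94


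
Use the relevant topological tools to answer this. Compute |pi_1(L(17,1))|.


pi_1(L(p,q)) = Z/pZ for any q coprime to p.
|pi_1(L(17,1))| = 17

17


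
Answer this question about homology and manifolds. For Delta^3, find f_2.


Delta^3 has 3+1 vertices. A 2-face is a choice of 2+1 vertices.
f_2 = C(3+1, 2+1) = C(4,3) = 4

4


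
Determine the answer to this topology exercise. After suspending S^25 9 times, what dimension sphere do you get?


Each suspension raises dimension by 1: Sigma S^n = S^{n+1}.
Sigma^9 S^25 = S^{25+9} = S^34

34


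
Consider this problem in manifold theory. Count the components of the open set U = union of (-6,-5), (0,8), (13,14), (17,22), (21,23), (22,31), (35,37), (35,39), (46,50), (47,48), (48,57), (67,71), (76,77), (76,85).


Sort and merge overlapping open intervals.
Merged: (-6,-5), (0,8), (13,14), (17,31), (35,39), (46,57), (67,71), (76,85).
Number of components = 8

8


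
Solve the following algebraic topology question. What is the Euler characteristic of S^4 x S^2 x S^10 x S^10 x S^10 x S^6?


chi is multiplicative: chi(X x Y) = chi(X) chi(Y).
Each even-dim sphere has chi = 2. There are 6 factors.
chi = 2^6 = 64

64


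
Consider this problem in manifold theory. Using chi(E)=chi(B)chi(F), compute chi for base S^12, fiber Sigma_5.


chi(S^12) = 2 (n even), chi(Sigma_5) = 2 - 2*5 = -8.
chi(E) = 2 * (-8) = -16

-16


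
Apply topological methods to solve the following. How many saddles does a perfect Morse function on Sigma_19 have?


A perfect Morse function has m_k = b_k.
For Sigma_19: b_0=1, b_1=2g=38, b_2=1.
Saddles m_1 = 2g = 38

38


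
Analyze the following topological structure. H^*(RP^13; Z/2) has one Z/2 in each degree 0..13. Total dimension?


H^k(RP^13; Z/2) = Z/2 for each 0 <= k <= 13.
Total dimension = 13 + 1 = 14

14


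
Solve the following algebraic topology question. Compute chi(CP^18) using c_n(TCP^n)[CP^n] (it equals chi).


For any closed oriented manifold, <e(TM),[M]> = chi(M).
chi(CP^18) = 18+1 = 19

19


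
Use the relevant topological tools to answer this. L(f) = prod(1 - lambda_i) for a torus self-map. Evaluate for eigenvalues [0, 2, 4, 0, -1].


For a torus self-map: L(f) = det(I - A) where A acts on H_1.
L(f) = (1-0) * (1-2) * (1-4) * (1-0) * (1--1) = 1 * -1 * -3 * 1 * 2 = 6

6


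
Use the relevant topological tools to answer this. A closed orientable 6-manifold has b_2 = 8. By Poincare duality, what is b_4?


Poincare duality for closed orientable n-manifolds: b_k = b_{n-k}.
Here n = 6, so b_4 = b_2 = 8

8


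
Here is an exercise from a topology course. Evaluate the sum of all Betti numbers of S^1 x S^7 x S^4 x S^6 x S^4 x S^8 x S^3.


Total Betti number is multiplicative under products.
Each S^d (d>=1) has total Betti number 2.
There are 7 sphere factors.
Total = 2^7 = 128

128


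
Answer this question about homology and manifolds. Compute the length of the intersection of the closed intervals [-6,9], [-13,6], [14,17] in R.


Intersection = [max(a_i), min(b_i)] = [14, 6].
Since 14 > 6, the intersection is empty.
Length = 0

0


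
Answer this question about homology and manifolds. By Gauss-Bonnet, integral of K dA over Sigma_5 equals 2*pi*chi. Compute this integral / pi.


Gauss-Bonnet: integral K dA = 2*pi*chi(M).
chi(Sigma_5) = 2 - 2*5 = -8.
(integral K dA)/pi = 2*chi = 2*(-8) = -16

-16


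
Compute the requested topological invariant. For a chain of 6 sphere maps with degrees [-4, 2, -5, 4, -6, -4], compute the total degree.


Degree is multiplicative: deg(composition) = product of degrees.
= (-4) * (2) * (-5) * (4) * (-6) * (-4) = 3840

3840


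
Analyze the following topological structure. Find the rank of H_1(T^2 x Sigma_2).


pi_1(A x B) = pi_1(A) x pi_1(B); rank of abelianization = b_1.
b_1(T^2) = 2, b_1(Sigma_2) = 2*2 = 4.
b_1(product) = 2 + 4 = 6

6


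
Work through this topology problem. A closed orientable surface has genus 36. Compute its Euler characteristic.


For a closed orientable surface of genus g: chi = 2 - 2g.
Here g = 36.
chi = 2 - 2*36 = 2 - 72 = -70

-70


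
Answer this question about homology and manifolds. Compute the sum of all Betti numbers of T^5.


b_k(T^5) = C(5,k), so the sum over k is sum_k C(5,k) = 2^5.
Total = 2^5 = 32

32


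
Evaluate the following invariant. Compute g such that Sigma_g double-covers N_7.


chi(N_7) = 2 - 7 = -5.
Double cover: chi(Sigma_g) = 2 * chi(N_7) = 2*(-5) = -10.
2 - 2g = -10, so g = (2 - (-10))/2 = 12/2 = 6

6


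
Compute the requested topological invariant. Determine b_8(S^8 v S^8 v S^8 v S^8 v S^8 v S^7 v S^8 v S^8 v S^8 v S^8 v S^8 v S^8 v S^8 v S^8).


For a wedge of spheres, H_k (k>0) is free on one generator per sphere of dimension k.
Spheres of dimension 8: count = 13.
b_8 = 13

13


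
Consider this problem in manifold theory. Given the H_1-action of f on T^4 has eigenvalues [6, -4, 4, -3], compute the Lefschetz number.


For a torus self-map: L(f) = det(I - A) where A acts on H_1.
L(f) = (1-6) * (1--4) * (1-4) * (1--3) = -5 * 5 * -3 * 4 = 300

300
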